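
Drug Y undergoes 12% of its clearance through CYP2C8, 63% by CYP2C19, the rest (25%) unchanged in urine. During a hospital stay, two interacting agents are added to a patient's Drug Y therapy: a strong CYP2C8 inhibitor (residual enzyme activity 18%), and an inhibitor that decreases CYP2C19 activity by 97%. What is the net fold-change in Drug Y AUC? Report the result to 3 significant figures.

3.44

The CYP2C8 pathway (12% of clearance) falls to 0.18× activity: 0.12 × 0.18 = 0.0216.
The CYP2C19 pathway (63% of clearance) is reduced to 0.03× activity: 0.63 × 0.03 = 0.0189.
The remaining 25% of clearance is unaffected.
CL_new/CL_old = 0.0216 + 0.0189 + 0.25 = 0.2905.
Because AUC varies inversely with clearance, the combined effect is 1 / 0.2905 = 3.44.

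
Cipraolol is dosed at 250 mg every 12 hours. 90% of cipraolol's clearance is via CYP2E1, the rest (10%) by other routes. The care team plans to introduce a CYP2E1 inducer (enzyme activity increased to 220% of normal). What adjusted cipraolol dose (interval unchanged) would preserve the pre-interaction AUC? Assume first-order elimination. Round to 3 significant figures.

520 mg

CYP2E1: 0.9 × 2.2 = 1.98
Other: 0.1 (unchanged)
CL_new/CL_old = 1.98 + 0.1 = 2.08.
Exposure is unchanged when dose changes in proportion to clearance. New dose = 250 mg × 2.08 = 520 mg.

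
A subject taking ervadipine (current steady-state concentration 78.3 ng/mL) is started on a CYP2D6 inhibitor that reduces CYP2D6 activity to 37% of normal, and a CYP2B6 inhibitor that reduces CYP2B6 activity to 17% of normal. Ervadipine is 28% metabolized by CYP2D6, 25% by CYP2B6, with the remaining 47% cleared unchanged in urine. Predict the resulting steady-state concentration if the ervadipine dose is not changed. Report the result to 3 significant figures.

The CYP2D6 pathway (28% of clearance) is reduced to 0.37× activity: 0.28 × 0.37 = 0.1036.
The CYP2B6 pathway (25% of clearance) drops to 0.17× activity: 0.25 × 0.17 = 0.0425.
The remaining 47% of clearance is unaffected.
New clearance relative to baseline: 0.1036 + 0.0425 + 0.47 = 0.6161.
Steady-state concentration ∝ 1/CL: new value = 78.3 / 0.6161 = 127 ng/mL.

127 ng/mL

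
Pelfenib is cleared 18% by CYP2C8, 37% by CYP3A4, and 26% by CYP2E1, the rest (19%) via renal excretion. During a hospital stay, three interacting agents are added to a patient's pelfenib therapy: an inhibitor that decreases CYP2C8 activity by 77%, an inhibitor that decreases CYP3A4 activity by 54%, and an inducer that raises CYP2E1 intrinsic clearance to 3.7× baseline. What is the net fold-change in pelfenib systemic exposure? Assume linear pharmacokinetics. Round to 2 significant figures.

CYP2C8: 0.18 × 0.23 = 0.0414
CYP3A4: 0.37 × 0.46 = 0.1702
CYP2E1: 0.26 × 3.7 = 0.962
Other: 0.19 (unchanged)
New clearance relative to baseline: 0.0414 + 0.1702 + 0.962 + 0.19 = 1.3636.
Systemic exposure ∝ 1/CL: fold-change = 1 / 1.3636 = 0.73.

0.73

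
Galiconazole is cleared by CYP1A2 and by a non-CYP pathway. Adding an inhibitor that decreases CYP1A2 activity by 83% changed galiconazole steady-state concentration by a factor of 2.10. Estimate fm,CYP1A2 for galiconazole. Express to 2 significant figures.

0.63

Let fm be the CYP1A2 fraction. New clearance relative to baseline = fm × 0.17 + (1 − fm).
Steady-state concentration ratio = 1 / (new CL fraction), so new CL fraction = 1 / 2.10 = 0.4762.
fm × 0.17 + 1 − fm = 0.4762  ⇒  fm × (0.17 − 1) = −0.5238  ⇒  fm = 0.63.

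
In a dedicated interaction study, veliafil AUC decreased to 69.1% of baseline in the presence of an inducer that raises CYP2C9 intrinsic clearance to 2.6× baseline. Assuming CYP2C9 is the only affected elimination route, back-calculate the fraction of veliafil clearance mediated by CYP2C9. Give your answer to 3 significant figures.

0.279

Let fm be the CYP2C9 fraction. New clearance relative to baseline = fm × 2.6 + (1 − fm).
AUC ratio = 1 / (new CL fraction), so new CL fraction = 1 / 0.691 = 1.447.
fm × 2.6 + 1 − fm = 1.447  ⇒  fm × (2.6 − 1) = 0.4472  ⇒  fm = 0.279.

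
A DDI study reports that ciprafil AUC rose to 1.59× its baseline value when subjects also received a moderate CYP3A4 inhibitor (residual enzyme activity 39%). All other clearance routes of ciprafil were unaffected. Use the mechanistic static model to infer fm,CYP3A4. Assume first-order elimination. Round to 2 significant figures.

0.61

CL'/CL = 1 / 1.59 = 0.6289
0.39·fm + (1 − fm) = 0.6289
fm = (0.6289 − 1) / (0.39 − 1) = 0.61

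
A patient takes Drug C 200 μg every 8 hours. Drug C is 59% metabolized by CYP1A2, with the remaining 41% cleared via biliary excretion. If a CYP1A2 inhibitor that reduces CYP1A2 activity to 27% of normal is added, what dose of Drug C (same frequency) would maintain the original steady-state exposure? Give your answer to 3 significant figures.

114 μg

The CYP1A2 pathway (59% of clearance) is reduced to 0.27× activity: 0.59 × 0.27 = 0.1593.
The remaining 41% of clearance is unaffected.
CL_new/CL_old = 0.1593 + 0.41 = 0.5693.
Css,avg = (dose rate)/CL, so holding Css fixed requires dose ∝ CL: 200 × 0.5693 = 114 μg.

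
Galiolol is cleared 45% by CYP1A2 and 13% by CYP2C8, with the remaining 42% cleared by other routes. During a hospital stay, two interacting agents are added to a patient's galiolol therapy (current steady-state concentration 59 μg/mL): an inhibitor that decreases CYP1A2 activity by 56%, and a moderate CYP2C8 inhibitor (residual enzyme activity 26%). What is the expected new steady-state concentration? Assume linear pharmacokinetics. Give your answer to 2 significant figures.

CYP1A2: 0.45 × 0.44 = 0.198
CYP2C8: 0.13 × 0.26 = 0.0338
Other: 0.42 (unchanged)
New clearance relative to baseline: 0.198 + 0.0338 + 0.42 = 0.6518.
Steady-state concentration ∝ 1/CL: new value = 59 / 0.6518 = 91 μg/mL.

91 μg/mL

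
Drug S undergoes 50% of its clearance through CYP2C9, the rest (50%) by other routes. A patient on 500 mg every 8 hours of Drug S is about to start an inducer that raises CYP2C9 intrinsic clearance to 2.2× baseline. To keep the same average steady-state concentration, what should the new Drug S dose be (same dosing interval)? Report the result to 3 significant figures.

800 mg

The CYP2C9 pathway (50% of clearance) increases to 2.2× activity: 0.5 × 2.2 = 1.1.
Non-CYP routes (50%) are unchanged.
New clearance relative to baseline: 1.1 + 0.5 = 1.6.
To maintain the same steady-state level, dose must scale with clearance: new dose = 500 × 1.6 = 800 mg.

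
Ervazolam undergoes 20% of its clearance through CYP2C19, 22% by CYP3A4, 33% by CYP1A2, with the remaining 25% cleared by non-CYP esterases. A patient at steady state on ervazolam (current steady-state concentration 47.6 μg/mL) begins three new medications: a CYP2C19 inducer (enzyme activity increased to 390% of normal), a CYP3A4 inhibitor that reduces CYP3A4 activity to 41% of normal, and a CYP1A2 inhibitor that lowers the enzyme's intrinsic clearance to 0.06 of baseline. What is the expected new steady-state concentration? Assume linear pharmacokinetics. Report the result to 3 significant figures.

The CYP2C19 pathway (20% of clearance) increases to 3.9× activity: 0.2 × 3.9 = 0.78.
The CYP3A4 pathway (22% of clearance) is reduced to 0.41× activity: 0.22 × 0.41 = 0.0902.
The CYP1A2 pathway (33% of clearance) is reduced to 0.06× activity: 0.33 × 0.06 = 0.0198.
Non-CYP routes (25%) are unchanged.
Relative clearance = 0.78 + 0.0902 + 0.0198 + 0.25 = 1.14.
Steady-state concentration ∝ 1/CL: new value = 47.6 / 1.14 = 41.8 μg/mL.

41.8 μg/mL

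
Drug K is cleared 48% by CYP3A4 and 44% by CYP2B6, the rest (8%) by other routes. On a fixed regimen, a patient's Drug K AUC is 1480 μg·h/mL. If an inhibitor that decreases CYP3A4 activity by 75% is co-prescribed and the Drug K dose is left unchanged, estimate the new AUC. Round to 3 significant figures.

CYP3A4: 0.48 × 0.25 = 0.12
CYP2B6: 0.44 (unchanged)
Other: 0.08 (unchanged)
Relative clearance = 0.12 + 0.44 + 0.08 = 0.64.
New AUC = baseline ÷ relative clearance = 1480 / 0.64 = 2.31 × 10³ μg·h/mL.

2.31 × 10³ μg·h/mL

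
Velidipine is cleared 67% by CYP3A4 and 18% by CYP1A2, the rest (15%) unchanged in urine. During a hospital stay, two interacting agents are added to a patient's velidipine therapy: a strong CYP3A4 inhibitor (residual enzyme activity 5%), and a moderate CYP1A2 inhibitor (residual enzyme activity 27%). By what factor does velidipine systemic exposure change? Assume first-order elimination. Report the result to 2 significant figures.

The CYP3A4 pathway (67% of clearance) is reduced to 0.05× activity: 0.67 × 0.05 = 0.0335.
The CYP1A2 pathway (18% of clearance) is reduced to 0.27× activity: 0.18 × 0.27 = 0.0486.
Non-CYP routes (15%) are unchanged.
New clearance relative to baseline: 0.0335 + 0.0486 + 0.15 = 0.2321.
Because systemic exposure varies inversely with clearance, the combined effect is 1 / 0.2321 = 4.3.

4.3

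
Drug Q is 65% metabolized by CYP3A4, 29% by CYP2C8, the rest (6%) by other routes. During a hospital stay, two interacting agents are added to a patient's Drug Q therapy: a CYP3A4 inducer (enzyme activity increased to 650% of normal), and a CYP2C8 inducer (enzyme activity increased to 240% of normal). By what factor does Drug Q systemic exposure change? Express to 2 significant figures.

0.20

CYP3A4: 0.65 × 6.5 = 4.225
CYP2C8: 0.29 × 2.4 = 0.696
Other: 0.06 (unchanged)
CL_new/CL_old = 4.225 + 0.696 + 0.06 = 4.981.
Systemic exposure ∝ 1/CL: fold-change = 1 / 4.981 = 0.20.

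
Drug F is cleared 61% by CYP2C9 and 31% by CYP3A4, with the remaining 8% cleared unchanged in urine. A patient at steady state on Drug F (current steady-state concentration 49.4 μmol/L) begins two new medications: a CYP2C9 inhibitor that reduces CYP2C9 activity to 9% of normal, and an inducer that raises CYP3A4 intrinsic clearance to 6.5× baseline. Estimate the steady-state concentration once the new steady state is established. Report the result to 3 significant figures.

The CYP2C9 pathway (61% of clearance) is reduced to 0.09× activity: 0.61 × 0.09 = 0.0549.
The CYP3A4 pathway (31% of clearance) rises to 6.5× activity: 0.31 × 6.5 = 2.015.
Non-CYP routes (8%) are unchanged.
New clearance relative to baseline: 0.0549 + 2.015 + 0.08 = 2.1499.
New steady-state concentration = 49.4 / 2.1499 = 23.0 μmol/L (concentration scales inversely with clearance).

23.0 μmol/L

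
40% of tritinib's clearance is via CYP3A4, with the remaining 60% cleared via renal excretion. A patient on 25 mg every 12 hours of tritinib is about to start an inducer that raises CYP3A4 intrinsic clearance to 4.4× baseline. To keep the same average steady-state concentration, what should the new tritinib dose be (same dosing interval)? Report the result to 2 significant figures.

59 mg

CYP3A4: 0.4 × 4.4 = 1.76
Other: 0.6 (unchanged)
New clearance relative to baseline: 1.76 + 0.6 = 2.36.
To maintain the same steady-state level, dose must scale with clearance: new dose = 25 × 2.36 = 59 mg.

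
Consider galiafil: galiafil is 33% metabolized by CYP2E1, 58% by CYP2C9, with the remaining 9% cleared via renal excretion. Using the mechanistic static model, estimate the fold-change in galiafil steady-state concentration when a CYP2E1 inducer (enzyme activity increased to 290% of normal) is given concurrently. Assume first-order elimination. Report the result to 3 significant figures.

CYP2E1: 0.33 × 2.9 = 0.957
CYP2C9: 0.58 (unchanged)
Other: 0.09 (unchanged)
CL_new/CL_old = 0.957 + 0.58 + 0.09 = 1.627.
Since steady-state concentration ∝ 1/CL, the ratio is 1 / 1.627 = 0.615.

0.615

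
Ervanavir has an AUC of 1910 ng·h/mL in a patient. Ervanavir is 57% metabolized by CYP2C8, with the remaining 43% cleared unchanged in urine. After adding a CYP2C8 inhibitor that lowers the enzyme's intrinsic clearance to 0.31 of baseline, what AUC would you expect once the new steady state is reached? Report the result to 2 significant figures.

3.1 × 10³ ng·h/mL

The CYP2C8 pathway (57% of clearance) drops to 0.31× activity: 0.57 × 0.31 = 0.1767.
Non-CYP routes (43%) are unchanged.
CL_new/CL_old = 0.1767 + 0.43 = 0.6067.
New AUC = baseline ÷ relative clearance = 1910 / 0.6067 = 3.1 × 10³ ng·h/mL.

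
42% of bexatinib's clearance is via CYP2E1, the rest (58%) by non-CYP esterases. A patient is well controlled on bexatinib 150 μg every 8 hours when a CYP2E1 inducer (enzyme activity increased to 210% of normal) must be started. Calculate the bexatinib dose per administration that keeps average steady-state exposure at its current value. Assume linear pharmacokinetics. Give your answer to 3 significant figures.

219 μg

The CYP2E1 pathway (42% of clearance) rises to 2.1× activity: 0.42 × 2.1 = 0.882.
Non-CYP routes (58%) are unchanged.
Relative clearance = 0.882 + 0.58 = 1.462.
To maintain the same steady-state level, dose must scale with clearance: new dose = 150 × 1.462 = 219 μg.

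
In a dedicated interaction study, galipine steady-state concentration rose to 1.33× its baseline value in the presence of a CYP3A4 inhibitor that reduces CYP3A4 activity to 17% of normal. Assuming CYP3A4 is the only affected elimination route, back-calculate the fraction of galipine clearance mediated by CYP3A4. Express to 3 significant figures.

Let fm be the CYP3A4 fraction. New clearance relative to baseline = fm × 0.17 + (1 − fm).
Steady-state concentration ratio = 1 / (new CL fraction), so new CL fraction = 1 / 1.33 = 0.7519.
fm × 0.17 + 1 − fm = 0.7519  ⇒  fm × (0.17 − 1) = −0.2481  ⇒  fm = 0.299.

0.299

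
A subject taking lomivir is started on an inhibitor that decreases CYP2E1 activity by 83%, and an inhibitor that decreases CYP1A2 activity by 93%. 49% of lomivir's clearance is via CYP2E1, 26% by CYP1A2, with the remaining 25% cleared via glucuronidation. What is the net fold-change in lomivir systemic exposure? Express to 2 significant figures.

The CYP2E1 pathway (49% of clearance) falls to 0.17× activity: 0.49 × 0.17 = 0.0833.
The CYP1A2 pathway (26% of clearance) is reduced to 0.07× activity: 0.26 × 0.07 = 0.0182.
Non-CYP routes (25%) are unchanged.
Relative clearance = 0.0833 + 0.0182 + 0.25 = 0.3515.
Because systemic exposure varies inversely with clearance, the combined effect is 1 / 0.3515 = 2.8.

2.8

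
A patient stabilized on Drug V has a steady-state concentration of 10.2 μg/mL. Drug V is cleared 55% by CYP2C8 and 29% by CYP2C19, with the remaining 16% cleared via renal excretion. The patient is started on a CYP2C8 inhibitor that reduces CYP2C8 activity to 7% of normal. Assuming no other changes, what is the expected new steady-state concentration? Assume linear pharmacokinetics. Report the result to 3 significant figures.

20.9 μg/mL

The CYP2C8 pathway (55% of clearance) falls to 0.07× activity: 0.55 × 0.07 = 0.0385.
CYP2C19 (29%) and the residual 16% are unaffected.
Relative clearance = 0.0385 + 0.29 + 0.16 = 0.4885.
New steady-state concentration = baseline ÷ relative clearance = 10.2 / 0.4885 = 20.9 μg/mL.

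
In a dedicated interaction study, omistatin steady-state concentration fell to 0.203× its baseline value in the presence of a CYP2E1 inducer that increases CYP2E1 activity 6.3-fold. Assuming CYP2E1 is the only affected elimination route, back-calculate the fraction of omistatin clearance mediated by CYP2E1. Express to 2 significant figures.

Write x for the fraction cleared via CYP2E1. The observed steady-state concentration change means clearance rose to 1/0.203 = 4.926 of baseline.
Setting x·6.3 + (1 − x) = 4.926 and solving: x = (4.926 − 1)/(6.3 − 1) = 0.74.

0.74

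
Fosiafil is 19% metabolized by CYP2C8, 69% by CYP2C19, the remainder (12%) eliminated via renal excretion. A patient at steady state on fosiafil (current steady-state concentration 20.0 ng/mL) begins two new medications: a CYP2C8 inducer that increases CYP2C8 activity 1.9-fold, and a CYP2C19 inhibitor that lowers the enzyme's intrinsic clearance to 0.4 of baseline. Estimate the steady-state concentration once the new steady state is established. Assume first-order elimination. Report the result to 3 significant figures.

CYP2C8: 0.19 × 1.9 = 0.361
CYP2C19: 0.69 × 0.4 = 0.276
Other: 0.12 (unchanged)
New clearance relative to baseline: 0.361 + 0.276 + 0.12 = 0.757.
New steady-state concentration = 20.0 / 0.757 = 26.4 ng/mL (concentration scales inversely with clearance).

26.4 ng/mL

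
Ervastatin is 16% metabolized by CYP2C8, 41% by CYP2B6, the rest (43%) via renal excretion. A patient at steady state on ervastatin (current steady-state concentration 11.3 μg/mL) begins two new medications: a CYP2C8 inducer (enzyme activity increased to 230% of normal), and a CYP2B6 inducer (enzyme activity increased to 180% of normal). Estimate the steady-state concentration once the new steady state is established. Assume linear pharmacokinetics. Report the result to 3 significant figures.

The CYP2C8 pathway (16% of clearance) is boosted to 2.3× activity: 0.16 × 2.3 = 0.368.
The CYP2B6 pathway (41% of clearance) rises to 1.8× activity: 0.41 × 1.8 = 0.738.
Non-CYP routes (43%) are unchanged.
Relative clearance = 0.368 + 0.738 + 0.43 = 1.536.
New steady-state concentration = 11.3 / 1.536 = 7.36 μg/mL (concentration scales inversely with clearance).

7.36 μg/mL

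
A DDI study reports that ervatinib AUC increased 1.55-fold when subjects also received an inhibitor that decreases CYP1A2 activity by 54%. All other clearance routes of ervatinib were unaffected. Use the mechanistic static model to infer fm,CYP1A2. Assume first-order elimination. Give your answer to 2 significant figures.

Let fm be the CYP1A2 fraction. New clearance relative to baseline = fm × 0.46 + (1 − fm).
AUC ratio = 1 / (new CL fraction), so new CL fraction = 1 / 1.55 = 0.6452.
fm × 0.46 + 1 − fm = 0.6452  ⇒  fm × (0.46 − 1) = −0.3548  ⇒  fm = 0.66.

0.66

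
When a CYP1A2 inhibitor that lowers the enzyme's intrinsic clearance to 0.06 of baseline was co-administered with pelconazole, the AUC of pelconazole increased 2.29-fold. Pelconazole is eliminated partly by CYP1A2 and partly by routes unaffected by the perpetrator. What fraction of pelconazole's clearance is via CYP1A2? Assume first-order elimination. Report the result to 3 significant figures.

Call the CYP1A2 fraction fm. After the interaction, CL_new/CL_old = fm × 0.06 + (1 − fm).
AUC ratio = 1 / (new CL fraction), so new CL fraction = 1 / 2.29 = 0.4367.
fm × 0.06 + 1 − fm = 0.4367  ⇒  fm × (0.06 − 1) = −0.5633  ⇒  fm = 0.599.

0.599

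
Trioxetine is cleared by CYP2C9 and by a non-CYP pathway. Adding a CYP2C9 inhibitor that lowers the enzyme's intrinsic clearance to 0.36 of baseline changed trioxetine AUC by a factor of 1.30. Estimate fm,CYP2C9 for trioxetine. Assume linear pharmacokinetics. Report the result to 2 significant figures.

CL'/CL = 1 / 1.30 = 0.7692
0.36·fm + (1 − fm) = 0.7692
fm = (0.7692 − 1) / (0.36 − 1) = 0.36

0.36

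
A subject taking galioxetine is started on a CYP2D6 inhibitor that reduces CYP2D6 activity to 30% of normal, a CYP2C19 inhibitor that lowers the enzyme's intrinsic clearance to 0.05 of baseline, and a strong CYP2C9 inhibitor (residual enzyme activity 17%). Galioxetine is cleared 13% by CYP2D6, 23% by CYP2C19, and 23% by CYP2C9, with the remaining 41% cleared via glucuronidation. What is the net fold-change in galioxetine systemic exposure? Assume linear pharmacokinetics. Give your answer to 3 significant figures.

The CYP2D6 pathway (13% of clearance) drops to 0.3× activity: 0.13 × 0.3 = 0.039.
The CYP2C19 pathway (23% of clearance) drops to 0.05× activity: 0.23 × 0.05 = 0.0115.
The CYP2C9 pathway (23% of clearance) drops to 0.17× activity: 0.23 × 0.17 = 0.0391.
The remaining 41% of clearance is unaffected.
Relative clearance = 0.039 + 0.0115 + 0.0391 + 0.41 = 0.4996.
Because systemic exposure varies inversely with clearance, the combined effect is 1 / 0.4996 = 2.00.

2.00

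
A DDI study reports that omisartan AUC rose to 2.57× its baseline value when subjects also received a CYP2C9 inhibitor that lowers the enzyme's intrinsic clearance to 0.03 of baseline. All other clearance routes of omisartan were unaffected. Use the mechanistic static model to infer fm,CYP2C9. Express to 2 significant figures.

0.63

Write x for the fraction cleared via CYP2C9. The observed AUC change means clearance fell to 1/2.57 = 0.3891 of baseline.
Only the CYP2C9 route changed, so 0.3891 = x·0.03 + (1 − x), giving x = 0.63.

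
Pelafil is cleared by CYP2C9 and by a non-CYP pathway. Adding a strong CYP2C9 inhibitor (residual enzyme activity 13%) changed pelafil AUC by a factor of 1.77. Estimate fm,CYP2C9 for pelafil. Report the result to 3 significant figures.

Call the CYP2C9 fraction fm. After the interaction, CL_new/CL_old = fm × 0.13 + (1 − fm).
AUC ratio = 1 / (new CL fraction), so new CL fraction = 1 / 1.77 = 0.565.
fm × 0.13 + 1 − fm = 0.565  ⇒  fm × (0.13 − 1) = −0.435  ⇒  fm = 0.500.

0.500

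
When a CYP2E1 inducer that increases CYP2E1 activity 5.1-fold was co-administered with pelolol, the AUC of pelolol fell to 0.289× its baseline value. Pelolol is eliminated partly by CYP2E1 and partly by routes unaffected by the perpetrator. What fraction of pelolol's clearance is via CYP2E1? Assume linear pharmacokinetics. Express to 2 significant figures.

0.60

CL'/CL = 1 / 0.289 = 3.46
5.1·fm + (1 − fm) = 3.46
fm = (3.46 − 1) / (5.1 − 1) = 0.60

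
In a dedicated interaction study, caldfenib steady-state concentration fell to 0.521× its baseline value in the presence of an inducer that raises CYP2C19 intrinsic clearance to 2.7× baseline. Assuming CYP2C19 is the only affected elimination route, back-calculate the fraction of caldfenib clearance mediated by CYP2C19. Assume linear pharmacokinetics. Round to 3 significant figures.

Write x for the fraction cleared via CYP2C19. The observed steady-state concentration change means clearance rose to 1/0.521 = 1.919 of baseline.
Setting x·2.7 + (1 − x) = 1.919 and solving: x = (1.919 − 1)/(2.7 − 1) = 0.541.

0.541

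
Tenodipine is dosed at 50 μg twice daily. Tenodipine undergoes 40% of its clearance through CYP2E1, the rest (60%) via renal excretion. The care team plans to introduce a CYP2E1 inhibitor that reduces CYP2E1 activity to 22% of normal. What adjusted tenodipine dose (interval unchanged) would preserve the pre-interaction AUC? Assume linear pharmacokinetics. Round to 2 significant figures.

34 μg

The CYP2E1 pathway (40% of clearance) drops to 0.22× activity: 0.4 × 0.22 = 0.088.
Non-CYP routes (60%) are unchanged.
New clearance relative to baseline: 0.088 + 0.6 = 0.688.
Exposure is unchanged when dose changes in proportion to clearance. New dose = 50 μg × 0.688 = 34 μg.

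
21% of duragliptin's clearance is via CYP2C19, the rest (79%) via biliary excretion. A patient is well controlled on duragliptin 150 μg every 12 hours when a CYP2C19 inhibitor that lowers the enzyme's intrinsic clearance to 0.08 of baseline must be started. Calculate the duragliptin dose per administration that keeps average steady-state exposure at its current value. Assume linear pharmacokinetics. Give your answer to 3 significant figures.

121 μg

CYP2C19: 0.21 × 0.08 = 0.0168
Other: 0.79 (unchanged)
Relative clearance = 0.0168 + 0.79 = 0.8068.
To maintain the same steady-state level, dose must scale with clearance: new dose = 150 × 0.8068 = 121 μg.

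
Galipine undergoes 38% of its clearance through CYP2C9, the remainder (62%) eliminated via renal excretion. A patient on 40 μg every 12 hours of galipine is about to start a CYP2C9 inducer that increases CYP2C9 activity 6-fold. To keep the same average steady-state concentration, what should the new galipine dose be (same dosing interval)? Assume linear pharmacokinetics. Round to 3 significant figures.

116 μg

The CYP2C9 pathway (38% of clearance) is boosted to 6× activity: 0.38 × 6 = 2.28.
The remaining 62% of clearance is unaffected.
CL_new/CL_old = 2.28 + 0.62 = 2.9.
To maintain the same steady-state level, dose must scale with clearance: new dose = 40 × 2.9 = 116 μg.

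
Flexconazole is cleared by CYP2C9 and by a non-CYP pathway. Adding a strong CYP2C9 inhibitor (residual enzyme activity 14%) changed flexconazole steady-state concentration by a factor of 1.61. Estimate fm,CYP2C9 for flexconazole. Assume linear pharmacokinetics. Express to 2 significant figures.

CL'/CL = 1 / 1.61 = 0.6211
0.14·fm + (1 − fm) = 0.6211
fm = (0.6211 − 1) / (0.14 − 1) = 0.44

0.44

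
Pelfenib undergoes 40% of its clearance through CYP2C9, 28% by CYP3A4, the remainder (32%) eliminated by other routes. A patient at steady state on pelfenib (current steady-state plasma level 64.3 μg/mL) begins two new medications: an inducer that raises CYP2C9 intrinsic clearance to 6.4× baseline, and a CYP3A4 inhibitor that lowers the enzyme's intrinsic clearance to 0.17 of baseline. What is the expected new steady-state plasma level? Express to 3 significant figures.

22.0 μg/mL

CYP2C9: 0.4 × 6.4 = 2.56
CYP3A4: 0.28 × 0.17 = 0.0476
Other: 0.32 (unchanged)
CL_new/CL_old = 2.56 + 0.0476 + 0.32 = 2.9276.
Steady-state plasma level ∝ 1/CL: new value = 64.3 / 2.9276 = 22.0 μg/mL.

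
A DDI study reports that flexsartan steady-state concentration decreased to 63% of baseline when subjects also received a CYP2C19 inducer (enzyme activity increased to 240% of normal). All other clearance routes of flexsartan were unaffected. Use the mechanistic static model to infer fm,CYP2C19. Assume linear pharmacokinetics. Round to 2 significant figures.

Let fm be the CYP2C19 fraction. New clearance relative to baseline = fm × 2.4 + (1 − fm).
Steady-state concentration ratio = 1 / (new CL fraction), so new CL fraction = 1 / 0.630 = 1.587.
fm × 2.4 + 1 − fm = 1.587  ⇒  fm × (2.4 − 1) = 0.5873  ⇒  fm = 0.42.

0.42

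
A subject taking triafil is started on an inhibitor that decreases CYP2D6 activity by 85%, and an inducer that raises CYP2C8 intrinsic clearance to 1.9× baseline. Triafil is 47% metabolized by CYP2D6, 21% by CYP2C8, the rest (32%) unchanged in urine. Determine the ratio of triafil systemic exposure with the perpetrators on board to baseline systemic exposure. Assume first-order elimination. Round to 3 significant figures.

The CYP2D6 pathway (47% of clearance) is reduced to 0.15× activity: 0.47 × 0.15 = 0.0705.
The CYP2C8 pathway (21% of clearance) rises to 1.9× activity: 0.21 × 1.9 = 0.399.
Non-CYP routes (32%) are unchanged.
Relative clearance = 0.0705 + 0.399 + 0.32 = 0.7895.
Net systemic exposure ratio = 1 / 0.7895 = 1.27.

1.27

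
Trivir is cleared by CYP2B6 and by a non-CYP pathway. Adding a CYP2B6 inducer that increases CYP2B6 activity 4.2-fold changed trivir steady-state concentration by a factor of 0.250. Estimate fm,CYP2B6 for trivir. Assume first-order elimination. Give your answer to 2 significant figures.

Call the CYP2B6 fraction fm. After the interaction, CL_new/CL_old = fm × 4.2 + (1 − fm).
Steady-state concentration ratio = 1 / (new CL fraction), so new CL fraction = 1 / 0.250 = 4.
fm × 4.2 + 1 − fm = 4  ⇒  fm × (4.2 − 1) = 3  ⇒  fm = 0.94.

0.94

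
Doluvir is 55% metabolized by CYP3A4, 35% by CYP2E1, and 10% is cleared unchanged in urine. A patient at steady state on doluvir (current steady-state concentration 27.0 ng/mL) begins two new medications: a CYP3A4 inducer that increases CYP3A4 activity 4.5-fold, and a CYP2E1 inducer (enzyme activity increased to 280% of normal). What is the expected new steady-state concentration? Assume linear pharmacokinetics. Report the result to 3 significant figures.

CYP3A4: 0.55 × 4.5 = 2.475
CYP2E1: 0.35 × 2.8 = 0.98
Other: 0.1 (unchanged)
CL_new/CL_old = 2.475 + 0.98 + 0.1 = 3.555.
Steady-state concentration ∝ 1/CL: new value = 27.0 / 3.555 = 7.59 ng/mL.

7.59 ng/mL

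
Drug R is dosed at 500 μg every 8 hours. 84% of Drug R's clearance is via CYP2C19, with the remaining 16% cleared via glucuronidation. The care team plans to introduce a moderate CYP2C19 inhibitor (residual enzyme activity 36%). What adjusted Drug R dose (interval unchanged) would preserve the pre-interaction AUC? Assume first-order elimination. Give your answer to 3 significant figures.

The CYP2C19 pathway (84% of clearance) falls to 0.36× activity: 0.84 × 0.36 = 0.3024.
Non-CYP routes (16%) are unchanged.
CL_new/CL_old = 0.3024 + 0.16 = 0.4624.
Exposure is unchanged when dose changes in proportion to clearance. New dose = 500 μg × 0.4624 = 231 μg.

231 μg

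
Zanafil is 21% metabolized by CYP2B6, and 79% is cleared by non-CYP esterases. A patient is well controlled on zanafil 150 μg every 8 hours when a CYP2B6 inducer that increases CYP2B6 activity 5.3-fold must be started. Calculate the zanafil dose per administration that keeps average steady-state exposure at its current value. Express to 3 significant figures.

The CYP2B6 pathway (21% of clearance) rises to 5.3× activity: 0.21 × 5.3 = 1.113.
The remaining 79% of clearance is unaffected.
CL_new/CL_old = 1.113 + 0.79 = 1.903.
Css,avg = (dose rate)/CL, so holding Css fixed requires dose ∝ CL: 150 × 1.903 = 285 μg.

285 μg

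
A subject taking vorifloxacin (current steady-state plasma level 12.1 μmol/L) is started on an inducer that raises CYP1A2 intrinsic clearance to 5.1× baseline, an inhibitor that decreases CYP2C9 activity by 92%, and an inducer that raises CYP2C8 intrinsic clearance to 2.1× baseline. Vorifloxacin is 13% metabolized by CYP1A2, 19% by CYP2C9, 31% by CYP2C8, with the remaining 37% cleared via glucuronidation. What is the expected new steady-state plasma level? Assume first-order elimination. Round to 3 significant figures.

The CYP1A2 pathway (13% of clearance) rises to 5.1× activity: 0.13 × 5.1 = 0.663.
The CYP2C9 pathway (19% of clearance) falls to 0.08× activity: 0.19 × 0.08 = 0.0152.
The CYP2C8 pathway (31% of clearance) increases to 2.1× activity: 0.31 × 2.1 = 0.651.
The remaining 37% of clearance is unaffected.
CL_new/CL_old = 0.663 + 0.0152 + 0.651 + 0.37 = 1.6992.
New steady-state plasma level = 12.1 / 1.6992 = 7.12 μmol/L (concentration scales inversely with clearance).

7.12 μmol/L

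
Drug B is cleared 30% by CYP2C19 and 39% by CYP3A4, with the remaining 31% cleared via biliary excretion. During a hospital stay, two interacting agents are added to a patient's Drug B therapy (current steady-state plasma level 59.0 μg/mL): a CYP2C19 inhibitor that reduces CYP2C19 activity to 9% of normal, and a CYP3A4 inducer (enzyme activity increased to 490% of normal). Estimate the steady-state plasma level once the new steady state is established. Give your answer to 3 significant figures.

The CYP2C19 pathway (30% of clearance) falls to 0.09× activity: 0.3 × 0.09 = 0.027.
The CYP3A4 pathway (39% of clearance) is boosted to 4.9× activity: 0.39 × 4.9 = 1.911.
The remaining 31% of clearance is unaffected.
New clearance relative to baseline: 0.027 + 1.911 + 0.31 = 2.248.
Dividing the baseline by the relative clearance: 59.0 / 2.248 = 26.2 μg/mL.

26.2 μg/mL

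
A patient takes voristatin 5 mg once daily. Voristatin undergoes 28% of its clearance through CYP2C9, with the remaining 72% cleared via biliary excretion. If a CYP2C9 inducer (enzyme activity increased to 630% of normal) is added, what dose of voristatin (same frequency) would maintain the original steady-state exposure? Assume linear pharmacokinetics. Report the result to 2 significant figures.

CYP2C9: 0.28 × 6.3 = 1.764
Other: 0.72 (unchanged)
New clearance relative to baseline: 1.764 + 0.72 = 2.484.
To maintain the same steady-state level, dose must scale with clearance: new dose = 5 × 2.484 = 12 mg.

12 mg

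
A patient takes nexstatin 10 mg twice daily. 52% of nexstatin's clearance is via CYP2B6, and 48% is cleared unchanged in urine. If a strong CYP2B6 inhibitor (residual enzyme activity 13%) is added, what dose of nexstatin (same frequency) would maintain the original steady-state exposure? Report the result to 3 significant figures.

The CYP2B6 pathway (52% of clearance) drops to 0.13× activity: 0.52 × 0.13 = 0.0676.
The remaining 48% of clearance is unaffected.
New clearance relative to baseline: 0.0676 + 0.48 = 0.5476.
To maintain the same steady-state level, dose must scale with clearance: new dose = 10 × 0.5476 = 5.48 mg.

5.48 mg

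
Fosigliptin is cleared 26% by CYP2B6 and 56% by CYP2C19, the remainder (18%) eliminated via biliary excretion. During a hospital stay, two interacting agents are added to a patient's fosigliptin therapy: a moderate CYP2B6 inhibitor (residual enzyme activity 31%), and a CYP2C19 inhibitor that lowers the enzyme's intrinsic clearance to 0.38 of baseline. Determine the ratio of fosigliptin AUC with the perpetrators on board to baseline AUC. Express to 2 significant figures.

CYP2B6: 0.26 × 0.31 = 0.0806
CYP2C19: 0.56 × 0.38 = 0.2128
Other: 0.18 (unchanged)
New clearance relative to baseline: 0.0806 + 0.2128 + 0.18 = 0.4734.
Net AUC ratio = 1 / 0.4734 = 2.1.

2.1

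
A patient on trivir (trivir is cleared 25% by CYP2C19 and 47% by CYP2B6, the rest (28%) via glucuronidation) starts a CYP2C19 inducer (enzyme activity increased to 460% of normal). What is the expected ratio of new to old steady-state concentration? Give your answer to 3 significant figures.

0.526

The CYP2C19 pathway (25% of clearance) increases to 4.6× activity: 0.25 × 4.6 = 1.15.
CYP2B6 (47%) and the residual 28% are unaffected.
Relative clearance = 1.15 + 0.47 + 0.28 = 1.9.
Since steady-state concentration ∝ 1/CL, the ratio is 1 / 1.9 = 0.526.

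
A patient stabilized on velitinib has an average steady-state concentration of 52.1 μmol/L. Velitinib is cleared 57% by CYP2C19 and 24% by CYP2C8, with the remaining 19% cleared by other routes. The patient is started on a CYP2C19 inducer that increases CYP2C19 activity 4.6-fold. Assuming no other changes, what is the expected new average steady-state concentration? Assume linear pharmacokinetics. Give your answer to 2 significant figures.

The CYP2C19 pathway (57% of clearance) rises to 4.6× activity: 0.57 × 4.6 = 2.622.
CYP2C8 (24%) and the residual 19% are unaffected.
CL_new/CL_old = 2.622 + 0.24 + 0.19 = 3.052.
New average steady-state concentration = baseline ÷ relative clearance = 52.1 / 3.052 = 17 μmol/L.

17 μmol/L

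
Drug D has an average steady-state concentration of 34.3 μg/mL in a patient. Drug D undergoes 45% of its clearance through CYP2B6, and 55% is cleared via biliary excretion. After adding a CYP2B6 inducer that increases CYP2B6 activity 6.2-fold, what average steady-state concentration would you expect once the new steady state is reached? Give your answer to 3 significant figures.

10.3 μg/mL

CYP2B6: 0.45 × 6.2 = 2.79
Other: 0.55 (unchanged)
New clearance relative to baseline: 2.79 + 0.55 = 3.34.
With dosing unchanged, average steady-state concentration scales as 1/CL: 34.3 / 3.34 = 10.3 μg/mL.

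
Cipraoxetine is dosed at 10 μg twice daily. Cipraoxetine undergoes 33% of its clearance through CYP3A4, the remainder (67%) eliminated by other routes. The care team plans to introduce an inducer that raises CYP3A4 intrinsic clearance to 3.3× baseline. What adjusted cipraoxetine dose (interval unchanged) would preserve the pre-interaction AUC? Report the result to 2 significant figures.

18 μg

CYP3A4: 0.33 × 3.3 = 1.089
Other: 0.67 (unchanged)
New clearance relative to baseline: 1.089 + 0.67 = 1.759.
Css,avg = (dose rate)/CL, so holding Css fixed requires dose ∝ CL: 10 × 1.759 = 18 μg.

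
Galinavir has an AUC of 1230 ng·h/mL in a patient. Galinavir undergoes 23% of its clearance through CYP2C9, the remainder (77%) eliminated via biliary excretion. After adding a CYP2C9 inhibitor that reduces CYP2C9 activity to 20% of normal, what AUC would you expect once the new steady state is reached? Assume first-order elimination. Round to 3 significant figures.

CYP2C9: 0.23 × 0.2 = 0.046
Other: 0.77 (unchanged)
Relative clearance = 0.046 + 0.77 = 0.816.
With dosing unchanged, AUC scales as 1/CL: 1230 / 0.816 = 1.51 × 10³ ng·h/mL.

1.51 × 10³ ng·h/mL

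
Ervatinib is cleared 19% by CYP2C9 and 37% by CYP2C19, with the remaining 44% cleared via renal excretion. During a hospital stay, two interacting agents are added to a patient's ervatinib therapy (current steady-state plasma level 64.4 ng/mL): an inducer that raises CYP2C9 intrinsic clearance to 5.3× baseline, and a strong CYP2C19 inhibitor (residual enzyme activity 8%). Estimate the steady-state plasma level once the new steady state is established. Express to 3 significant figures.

CYP2C9: 0.19 × 5.3 = 1.007
CYP2C19: 0.37 × 0.08 = 0.0296
Other: 0.44 (unchanged)
Relative clearance = 1.007 + 0.0296 + 0.44 = 1.4766.
Dividing the baseline by the relative clearance: 64.4 / 1.4766 = 43.6 ng/mL.

43.6 ng/mL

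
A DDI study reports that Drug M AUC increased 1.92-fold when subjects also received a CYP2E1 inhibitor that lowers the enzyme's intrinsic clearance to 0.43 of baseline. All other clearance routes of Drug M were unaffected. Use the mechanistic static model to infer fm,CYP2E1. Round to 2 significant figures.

0.84

Call the CYP2E1 fraction fm. After the interaction, CL_new/CL_old = fm × 0.43 + (1 − fm).
AUC ratio = 1 / (new CL fraction), so new CL fraction = 1 / 1.92 = 0.5208.
fm × 0.43 + 1 − fm = 0.5208  ⇒  fm × (0.43 − 1) = −0.4792  ⇒  fm = 0.84.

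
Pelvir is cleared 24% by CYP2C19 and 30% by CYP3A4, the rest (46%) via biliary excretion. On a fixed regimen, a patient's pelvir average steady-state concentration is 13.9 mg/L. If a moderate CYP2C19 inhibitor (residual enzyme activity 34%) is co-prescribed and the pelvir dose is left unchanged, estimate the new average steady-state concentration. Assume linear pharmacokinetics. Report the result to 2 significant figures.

17 mg/L

The CYP2C19 pathway (24% of clearance) is reduced to 0.34× activity: 0.24 × 0.34 = 0.0816.
CYP3A4 (30%) and the residual 46% are unaffected.
Relative clearance = 0.0816 + 0.3 + 0.46 = 0.8416.
With dosing unchanged, average steady-state concentration scales as 1/CL: 13.9 / 0.8416 = 17 mg/L.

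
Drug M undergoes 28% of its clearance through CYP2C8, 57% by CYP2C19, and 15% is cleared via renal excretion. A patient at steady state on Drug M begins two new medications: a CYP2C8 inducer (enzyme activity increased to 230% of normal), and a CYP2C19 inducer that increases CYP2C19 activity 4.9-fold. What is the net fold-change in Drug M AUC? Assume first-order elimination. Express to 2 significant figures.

The CYP2C8 pathway (28% of clearance) increases to 2.3× activity: 0.28 × 2.3 = 0.644.
The CYP2C19 pathway (57% of clearance) rises to 4.9× activity: 0.57 × 4.9 = 2.793.
Non-CYP routes (15%) are unchanged.
CL_new/CL_old = 0.644 + 2.793 + 0.15 = 3.587.
Because AUC varies inversely with clearance, the combined effect is 1 / 3.587 = 0.28.

0.28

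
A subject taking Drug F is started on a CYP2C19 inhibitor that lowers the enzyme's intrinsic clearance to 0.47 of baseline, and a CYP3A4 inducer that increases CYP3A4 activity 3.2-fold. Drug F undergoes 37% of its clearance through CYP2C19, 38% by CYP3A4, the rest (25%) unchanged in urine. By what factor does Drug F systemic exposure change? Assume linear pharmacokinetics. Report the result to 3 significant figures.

0.610

CYP2C19: 0.37 × 0.47 = 0.1739
CYP3A4: 0.38 × 3.2 = 1.216
Other: 0.25 (unchanged)
New clearance relative to baseline: 0.1739 + 1.216 + 0.25 = 1.6399.
Net systemic exposure ratio = 1 / 1.6399 = 0.610.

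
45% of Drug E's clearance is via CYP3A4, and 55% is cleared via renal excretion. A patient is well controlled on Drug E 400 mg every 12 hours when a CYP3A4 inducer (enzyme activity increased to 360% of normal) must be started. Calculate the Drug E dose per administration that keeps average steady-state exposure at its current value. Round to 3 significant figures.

The CYP3A4 pathway (45% of clearance) increases to 3.6× activity: 0.45 × 3.6 = 1.62.
The remaining 55% of clearance is unaffected.
New clearance relative to baseline: 1.62 + 0.55 = 2.17.
Exposure is unchanged when dose changes in proportion to clearance. New dose = 400 mg × 2.17 = 868 mg.

868 mg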